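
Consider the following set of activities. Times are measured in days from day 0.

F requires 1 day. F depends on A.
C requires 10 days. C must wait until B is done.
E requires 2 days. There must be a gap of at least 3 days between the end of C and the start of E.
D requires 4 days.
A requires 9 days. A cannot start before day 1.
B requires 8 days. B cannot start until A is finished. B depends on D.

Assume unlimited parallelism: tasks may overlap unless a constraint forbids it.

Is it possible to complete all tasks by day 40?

Yes

D has no prerequisites, so it starts at day 0 and finishes at day 4.
A waits on its own release at day 1, so it starts at day 1 and finishes at 1 + 9 = day 10.
After A (finishes day 10), F can start at day 10 and finishes at day 11.
For B: A (finishes day 10); D (finishes day 4). Taking the maximum gives a start of day 10, and it finishes at 10 + 8 = day 18.
After B (finishes day 18), C can start at day 18 and finishes at day 28.
After C (finishes day 28, plus 3-day gap → day 31), E can start at day 31 and finishes at day 33.
Every task is finished by day 33, which is no later than the deadline of 40, so the schedule is feasible.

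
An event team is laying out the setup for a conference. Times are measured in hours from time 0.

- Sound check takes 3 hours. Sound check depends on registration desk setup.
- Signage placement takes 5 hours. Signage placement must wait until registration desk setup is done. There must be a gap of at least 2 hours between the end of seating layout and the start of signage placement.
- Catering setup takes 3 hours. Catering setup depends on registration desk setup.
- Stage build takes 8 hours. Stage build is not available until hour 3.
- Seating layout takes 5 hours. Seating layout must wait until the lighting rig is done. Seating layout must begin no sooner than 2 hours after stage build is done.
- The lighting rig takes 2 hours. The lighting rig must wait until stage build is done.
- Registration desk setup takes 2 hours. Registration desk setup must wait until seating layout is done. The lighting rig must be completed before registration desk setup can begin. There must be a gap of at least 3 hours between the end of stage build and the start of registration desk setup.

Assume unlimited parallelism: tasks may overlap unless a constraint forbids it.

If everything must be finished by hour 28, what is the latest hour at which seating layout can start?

Signage placement must finish by hour 28; it takes 5 hours, so it must start by 28 − 5 = hour 23.
To finish by hour 28, catering setup (duration 3) must start no later than hour 25.
Nothing follows sound check; the deadline of hour 28 is its only limit. It must start by 28 − 3 = hour 25.
Registration desk setup feeds signage placement (must start by hour 23); catering setup (must start by hour 25); sound check (must start by hour 25). Taking the minimum, registration desk setup must finish by hour 23 and start by 23 − 2 = hour 21.
Seating layout has several dependents: registration desk setup (must start by hour 21); signage placement (must start by hour 23, minus 2-hour gap → hour 21). The earliest of those limits is hour 21, so seating layout must start by 21 − 5 = hour 16.

16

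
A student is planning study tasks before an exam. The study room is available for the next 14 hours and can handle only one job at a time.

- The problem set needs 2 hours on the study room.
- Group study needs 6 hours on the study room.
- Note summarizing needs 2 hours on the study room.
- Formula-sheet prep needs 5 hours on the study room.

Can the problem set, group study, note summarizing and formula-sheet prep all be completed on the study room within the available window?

Running back to back, the jobs need 2 + 6 + 2 + 5 = 15 hours on the study room.
Since 15 > 14, they cannot all fit.

No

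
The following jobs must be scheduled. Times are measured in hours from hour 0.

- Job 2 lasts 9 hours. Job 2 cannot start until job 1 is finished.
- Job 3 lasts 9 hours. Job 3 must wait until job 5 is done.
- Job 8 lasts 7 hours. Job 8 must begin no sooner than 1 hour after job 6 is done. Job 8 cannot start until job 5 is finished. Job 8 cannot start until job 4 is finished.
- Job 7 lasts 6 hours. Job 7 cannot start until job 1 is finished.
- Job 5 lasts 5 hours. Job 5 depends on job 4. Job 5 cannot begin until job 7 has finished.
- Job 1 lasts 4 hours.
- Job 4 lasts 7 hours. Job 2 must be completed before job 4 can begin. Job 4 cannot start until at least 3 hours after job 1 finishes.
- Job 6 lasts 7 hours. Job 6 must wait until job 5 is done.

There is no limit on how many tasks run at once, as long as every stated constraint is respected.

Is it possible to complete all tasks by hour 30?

Nothing blocks job 1, so it runs from hour 0 to hour 4.
Job 7 waits on job 1 (finishes hour 4), so it starts at hour 4 and finishes at 4 + 6 = hour 10.
Job 2 cannot begin until job 1 (finishes hour 4). It runs from hour 4 to 4 + 9 = hour 13.
For job 4: job 2 (finishes hour 13); job 1 (finishes hour 4, plus 3-hour gap → hour 7). Taking the maximum gives a start of hour 13, and it finishes at 13 + 7 = hour 20.
Job 5 has to wait for job 4 (finishes hour 20); job 7 (finishes hour 10). The latest of these is hour 20, so job 5 runs hour 20 to 20 + 5 = hour 25.
After job 5 (finishes hour 25), job 6 can start at hour 25 and finishes at hour 32.
Job 8 has to wait for job 6 (finishes hour 32, plus 1-hour gap → hour 33); job 5 (finishes hour 25); job 4 (finishes hour 20). The latest of these is hour 33, so job 8 runs hour 33 to 33 + 7 = hour 40.
After job 5 (finishes hour 25), job 3 can start at hour 25 and finishes at hour 34.
The earliest everything can be done is hour 40, which is after the deadline of 30, so it is not possible.

No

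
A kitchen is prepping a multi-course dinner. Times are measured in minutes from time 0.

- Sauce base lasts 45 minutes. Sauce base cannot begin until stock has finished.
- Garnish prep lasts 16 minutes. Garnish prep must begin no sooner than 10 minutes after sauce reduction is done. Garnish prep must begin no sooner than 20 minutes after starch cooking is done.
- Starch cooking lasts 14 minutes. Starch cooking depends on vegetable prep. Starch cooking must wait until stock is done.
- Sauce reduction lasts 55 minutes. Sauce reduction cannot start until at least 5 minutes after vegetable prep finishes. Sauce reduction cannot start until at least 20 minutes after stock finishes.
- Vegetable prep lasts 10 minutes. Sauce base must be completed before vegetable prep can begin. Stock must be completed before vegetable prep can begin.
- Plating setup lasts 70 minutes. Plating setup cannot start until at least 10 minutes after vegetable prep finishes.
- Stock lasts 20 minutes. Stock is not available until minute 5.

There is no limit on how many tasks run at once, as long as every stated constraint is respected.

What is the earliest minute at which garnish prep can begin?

After its own release at minute 5, stock can start at minute 5 and finishes at minute 25.
After stock (finishes minute 25), sauce base can start at minute 25 and finishes at minute 70.
Vegetable prep needs all of sauce base (finishes minute 70); stock (finishes minute 25). That puts its earliest start at minute 70; it finishes at 70 + 10 = minute 80.
Starch cooking has to wait for vegetable prep (finishes minute 80); stock (finishes minute 25). The latest of these is minute 80, so starch cooking runs minute 80 to 80 + 14 = minute 94.
Sauce reduction cannot start until vegetable prep (finishes minute 80, plus 5-minute gap → minute 85); stock (finishes minute 25, plus 20-minute gap → minute 45). The controlling bound is minute 85, so sauce reduction finishes at 85 + 55 = minute 140.
Garnish prep waits on sauce reduction (finishes minute 140, plus 10-minute gap → minute 150); starch cooking (finishes minute 94, plus 20-minute gap → minute 114). The latest of these is minute 150, which is the earliest garnish prep can start.

150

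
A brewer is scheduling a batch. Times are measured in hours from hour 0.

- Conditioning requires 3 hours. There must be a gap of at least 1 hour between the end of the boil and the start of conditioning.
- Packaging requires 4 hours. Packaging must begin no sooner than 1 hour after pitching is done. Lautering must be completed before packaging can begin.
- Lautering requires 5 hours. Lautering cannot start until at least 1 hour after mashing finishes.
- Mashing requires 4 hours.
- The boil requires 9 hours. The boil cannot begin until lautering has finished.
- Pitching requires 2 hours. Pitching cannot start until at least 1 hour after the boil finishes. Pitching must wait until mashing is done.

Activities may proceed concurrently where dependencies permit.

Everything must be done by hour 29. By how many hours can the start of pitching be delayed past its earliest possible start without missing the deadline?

Mashing has no prerequisites, so it starts at hour 0 and finishes at hour 4.
Lautering waits on mashing (finishes hour 4, plus 1-hour gap → hour 5), so it starts at hour 5 and finishes at 5 + 5 = hour 10.
The boil cannot begin until lautering (finishes hour 10). It runs from hour 10 to 10 + 9 = hour 19.
Pitching cannot start until the boil (finishes hour 19, plus 1-hour gap → hour 20); mashing (finishes hour 4). The controlling bound is hour 20, so pitching finishes at 20 + 2 = hour 22.

Working backward from the deadline:
Nothing follows packaging; the deadline of hour 29 is its only limit. It must start by 29 − 4 = hour 25.
Pitching feeds into packaging (must start by hour 25, minus 1-hour gap → hour 24); so pitching must finish by hour 24 and therefore start by hour 22.
So pitching can start as early as hour 20 and as late as hour 22, giving 22 − 20 = 2 hours of slack.

2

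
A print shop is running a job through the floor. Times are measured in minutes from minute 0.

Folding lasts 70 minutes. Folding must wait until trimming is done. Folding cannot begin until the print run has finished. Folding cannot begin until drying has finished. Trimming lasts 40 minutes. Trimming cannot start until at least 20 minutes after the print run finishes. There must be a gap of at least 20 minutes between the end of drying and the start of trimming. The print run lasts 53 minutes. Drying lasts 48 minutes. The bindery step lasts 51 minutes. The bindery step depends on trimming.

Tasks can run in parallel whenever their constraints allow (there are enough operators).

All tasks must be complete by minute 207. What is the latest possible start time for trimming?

Folding must finish by minute 207; it takes 70 minutes, so it must start by 207 − 70 = minute 137.
To finish by minute 207, the bindery step (duration 51) must start no later than minute 156.
Trimming feeds folding (must start by minute 137); the bindery step (must start by minute 156). Taking the minimum, trimming must finish by minute 137 and start by 137 − 40 = minute 97.

97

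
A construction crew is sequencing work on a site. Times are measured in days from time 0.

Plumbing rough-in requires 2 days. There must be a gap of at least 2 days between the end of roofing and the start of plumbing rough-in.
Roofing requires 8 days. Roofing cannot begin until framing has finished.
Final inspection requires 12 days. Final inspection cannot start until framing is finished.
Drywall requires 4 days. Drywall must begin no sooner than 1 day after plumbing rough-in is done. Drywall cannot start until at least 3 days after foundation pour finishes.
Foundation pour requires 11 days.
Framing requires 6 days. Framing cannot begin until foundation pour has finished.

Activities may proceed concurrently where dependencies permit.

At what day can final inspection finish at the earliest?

Foundation pour can start immediately at day 0; it finishes at day 11.
After foundation pour (finishes day 11), framing can start at day 11 and finishes at day 17.
Final inspection cannot begin until framing (finishes day 17). It runs from day 17 to 17 + 12 = day 29.

29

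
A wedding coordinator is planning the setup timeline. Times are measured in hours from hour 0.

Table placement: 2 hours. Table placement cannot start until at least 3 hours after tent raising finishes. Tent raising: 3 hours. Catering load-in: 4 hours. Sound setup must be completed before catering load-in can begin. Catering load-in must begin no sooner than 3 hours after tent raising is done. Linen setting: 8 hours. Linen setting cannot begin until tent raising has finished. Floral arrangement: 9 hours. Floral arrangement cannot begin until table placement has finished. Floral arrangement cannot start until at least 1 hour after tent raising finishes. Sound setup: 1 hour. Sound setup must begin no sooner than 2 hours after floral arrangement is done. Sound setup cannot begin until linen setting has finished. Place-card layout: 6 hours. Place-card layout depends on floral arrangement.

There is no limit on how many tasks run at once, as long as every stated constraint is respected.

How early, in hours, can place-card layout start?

Tent raising has no prerequisites, so it starts at hour 0 and finishes at hour 3.
Table placement waits on tent raising (finishes hour 3, plus 3-hour gap → hour 6), so it starts at hour 6 and finishes at 6 + 2 = hour 8.
Floral arrangement cannot start until table placement (finishes hour 8); tent raising (finishes hour 3, plus 1-hour gap → hour 4). The controlling bound is hour 8, so floral arrangement finishes at 8 + 9 = hour 17.
Place-card layout waits on floral arrangement (finishes hour 17), so the earliest it can start is hour 17.

17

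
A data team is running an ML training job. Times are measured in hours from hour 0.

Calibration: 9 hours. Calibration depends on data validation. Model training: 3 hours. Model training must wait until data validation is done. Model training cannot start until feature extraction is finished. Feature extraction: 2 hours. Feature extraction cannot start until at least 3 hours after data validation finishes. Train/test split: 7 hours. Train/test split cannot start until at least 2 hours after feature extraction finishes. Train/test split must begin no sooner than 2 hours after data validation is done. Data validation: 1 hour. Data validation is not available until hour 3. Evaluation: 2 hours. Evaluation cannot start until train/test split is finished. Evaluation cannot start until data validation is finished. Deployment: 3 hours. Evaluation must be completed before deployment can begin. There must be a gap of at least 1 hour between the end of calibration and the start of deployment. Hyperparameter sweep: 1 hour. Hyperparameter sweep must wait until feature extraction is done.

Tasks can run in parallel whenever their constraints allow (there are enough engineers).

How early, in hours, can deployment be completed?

After its own release at hour 3, data validation can start at hour 3 and finishes at hour 4.
Calibration cannot begin until data validation (finishes hour 4). It runs from hour 4 to 4 + 9 = hour 13.
Feature extraction cannot begin until data validation (finishes hour 4, plus 3-hour gap → hour 7). It runs from hour 7 to 7 + 2 = hour 9.
Train/test split needs all of feature extraction (finishes hour 9, plus 2-hour gap → hour 11); data validation (finishes hour 4, plus 2-hour gap → hour 6). That puts its earliest start at hour 11; it finishes at 11 + 7 = hour 18.
Evaluation has to wait for train/test split (finishes hour 18); data validation (finishes hour 4). The latest of these is hour 18, so evaluation runs hour 18 to 18 + 2 = hour 20.
Deployment needs all of evaluation (finishes hour 20); calibration (finishes hour 13, plus 1-hour gap → hour 14). That puts its earliest start at hour 20; it finishes at 20 + 3 = hour 23.

23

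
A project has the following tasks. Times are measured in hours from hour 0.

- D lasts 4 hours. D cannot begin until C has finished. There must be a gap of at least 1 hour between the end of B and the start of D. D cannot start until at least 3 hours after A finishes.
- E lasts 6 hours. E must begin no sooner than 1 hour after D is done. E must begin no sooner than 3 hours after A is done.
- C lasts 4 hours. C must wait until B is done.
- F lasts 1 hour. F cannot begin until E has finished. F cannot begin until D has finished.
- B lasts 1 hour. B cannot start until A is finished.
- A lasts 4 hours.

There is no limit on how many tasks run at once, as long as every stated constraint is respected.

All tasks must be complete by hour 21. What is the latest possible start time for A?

To finish by hour 21, F (duration 1) must start no later than hour 20.
E must finish before F (must start by hour 20). With a 6-hour duration, E must start by 20 − 6 = hour 14.
D has several dependents: E (must start by hour 14, minus 1-hour gap → hour 13); F (must start by hour 20). The earliest of those limits is hour 13, so D must start by 13 − 4 = hour 9.
C feeds into D (must start by hour 9); so C must finish by hour 9 and therefore start by hour 5.
B feeds C (must start by hour 5); D (must start by hour 9, minus 1-hour gap → hour 8). Taking the minimum, B must finish by hour 5 and start by 5 − 1 = hour 4.
A feeds B (must start by hour 4); D (must start by hour 9, minus 3-hour gap → hour 6); E (must start by hour 14, minus 3-hour gap → hour 11). Taking the minimum, A must finish by hour 4 and start by 4 − 4 = hour 0.

0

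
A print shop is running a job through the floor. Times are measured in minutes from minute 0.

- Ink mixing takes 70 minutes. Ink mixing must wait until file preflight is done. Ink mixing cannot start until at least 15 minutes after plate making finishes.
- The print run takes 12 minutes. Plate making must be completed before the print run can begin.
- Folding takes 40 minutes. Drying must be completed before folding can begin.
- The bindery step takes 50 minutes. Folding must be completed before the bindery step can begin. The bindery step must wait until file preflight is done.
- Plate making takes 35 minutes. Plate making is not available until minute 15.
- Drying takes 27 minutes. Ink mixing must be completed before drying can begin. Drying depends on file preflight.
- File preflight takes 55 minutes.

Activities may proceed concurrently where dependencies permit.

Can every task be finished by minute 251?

Plate making cannot begin until its own release at minute 15. It runs from minute 15 to 15 + 35 = minute 50.
After plate making (finishes minute 50), the print run can start at minute 50 and finishes at minute 62.
Nothing blocks file preflight, so it runs from minute 0 to minute 55.
Ink mixing cannot start until file preflight (finishes minute 55); plate making (finishes minute 50, plus 15-minute gap → minute 65). The controlling bound is minute 65, so ink mixing finishes at 65 + 70 = minute 135.
Drying cannot start until ink mixing (finishes minute 135); file preflight (finishes minute 55). The controlling bound is minute 135, so drying finishes at 135 + 27 = minute 162.
Folding cannot begin until drying (finishes minute 162). It runs from minute 162 to 162 + 40 = minute 202.
The bindery step has to wait for folding (finishes minute 202); file preflight (finishes minute 55). The latest of these is minute 202, so the bindery step runs minute 202 to 202 + 50 = minute 252.
The earliest everything can be done is minute 252, which is after the deadline of 251, so it is not possible.

No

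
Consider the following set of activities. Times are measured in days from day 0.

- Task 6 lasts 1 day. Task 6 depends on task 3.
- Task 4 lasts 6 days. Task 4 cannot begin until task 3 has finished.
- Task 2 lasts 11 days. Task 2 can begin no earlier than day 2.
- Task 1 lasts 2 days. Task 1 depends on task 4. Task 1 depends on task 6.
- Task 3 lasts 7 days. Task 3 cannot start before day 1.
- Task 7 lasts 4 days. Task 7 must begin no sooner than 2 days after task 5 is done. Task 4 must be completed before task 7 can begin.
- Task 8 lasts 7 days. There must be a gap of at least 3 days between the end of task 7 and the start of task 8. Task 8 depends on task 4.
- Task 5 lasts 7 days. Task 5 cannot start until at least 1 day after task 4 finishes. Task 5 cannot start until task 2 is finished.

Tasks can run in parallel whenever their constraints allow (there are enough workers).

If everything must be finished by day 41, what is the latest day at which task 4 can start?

Nothing follows task 8; the deadline of day 41 is its only limit. It must start by 41 − 7 = day 34.
Task 7 feeds into task 8 (must start by day 34, minus 3-day gap → day 31); so task 7 must finish by day 31 and therefore start by day 27.
Task 5 feeds into task 7 (must start by day 27, minus 2-day gap → day 25); so task 5 must finish by day 25 and therefore start by day 18.
Task 1 must finish by day 41; it takes 2 days, so it must start by 41 − 2 = day 39.
Task 4 must finish in time for task 1 (must start by day 39); task 5 (must start by day 18, minus 1-day gap → day 17); task 7 (must start by day 27); task 8 (must start by day 34). The tightest is day 17, so task 4 must start by 17 − 6 = day 11.

11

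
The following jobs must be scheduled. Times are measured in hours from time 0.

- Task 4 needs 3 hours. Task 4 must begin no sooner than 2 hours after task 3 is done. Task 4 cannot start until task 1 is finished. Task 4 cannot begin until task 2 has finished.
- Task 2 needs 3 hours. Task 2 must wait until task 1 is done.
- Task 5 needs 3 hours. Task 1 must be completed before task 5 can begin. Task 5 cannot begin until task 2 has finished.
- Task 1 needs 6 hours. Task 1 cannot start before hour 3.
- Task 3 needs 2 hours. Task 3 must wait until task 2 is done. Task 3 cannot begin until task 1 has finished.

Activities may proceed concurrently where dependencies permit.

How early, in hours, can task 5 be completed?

Task 1 cannot begin until its own release at hour 3. It runs from hour 3 to 3 + 6 = hour 9.
Task 2 cannot begin until task 1 (finishes hour 9). It runs from hour 9 to 9 + 3 = hour 12.
Task 5 has to wait for task 1 (finishes hour 9); task 2 (finishes hour 12). The latest of these is hour 12, so task 5 runs hour 12 to 12 + 3 = hour 15.

15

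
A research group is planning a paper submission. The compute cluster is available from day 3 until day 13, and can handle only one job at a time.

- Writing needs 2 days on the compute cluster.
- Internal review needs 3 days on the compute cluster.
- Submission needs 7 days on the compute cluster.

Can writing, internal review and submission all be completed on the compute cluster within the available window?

No

The compute cluster window is 13 − 3 = 10 days.
Running back to back, the jobs need 2 + 3 + 7 = 12 days on the compute cluster.
Since 12 > 10, they cannot all fit.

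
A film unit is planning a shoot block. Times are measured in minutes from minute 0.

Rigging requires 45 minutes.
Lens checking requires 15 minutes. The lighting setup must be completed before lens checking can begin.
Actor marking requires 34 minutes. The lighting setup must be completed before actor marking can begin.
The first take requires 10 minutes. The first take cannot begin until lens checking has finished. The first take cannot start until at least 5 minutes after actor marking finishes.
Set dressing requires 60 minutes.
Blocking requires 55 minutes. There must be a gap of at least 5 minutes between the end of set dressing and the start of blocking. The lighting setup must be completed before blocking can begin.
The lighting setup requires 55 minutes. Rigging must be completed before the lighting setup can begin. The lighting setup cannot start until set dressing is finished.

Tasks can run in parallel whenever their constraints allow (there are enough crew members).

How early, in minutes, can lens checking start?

115

Set dressing can start immediately at minute 0; it finishes at minute 60.
Rigging can start immediately at minute 0; it finishes at minute 45.
The lighting setup cannot start until rigging (finishes minute 45); set dressing (finishes minute 60). The controlling bound is minute 60, so the lighting setup finishes at 60 + 55 = minute 115.
Lens checking waits on the lighting setup (finishes minute 115), so the earliest it can start is minute 115.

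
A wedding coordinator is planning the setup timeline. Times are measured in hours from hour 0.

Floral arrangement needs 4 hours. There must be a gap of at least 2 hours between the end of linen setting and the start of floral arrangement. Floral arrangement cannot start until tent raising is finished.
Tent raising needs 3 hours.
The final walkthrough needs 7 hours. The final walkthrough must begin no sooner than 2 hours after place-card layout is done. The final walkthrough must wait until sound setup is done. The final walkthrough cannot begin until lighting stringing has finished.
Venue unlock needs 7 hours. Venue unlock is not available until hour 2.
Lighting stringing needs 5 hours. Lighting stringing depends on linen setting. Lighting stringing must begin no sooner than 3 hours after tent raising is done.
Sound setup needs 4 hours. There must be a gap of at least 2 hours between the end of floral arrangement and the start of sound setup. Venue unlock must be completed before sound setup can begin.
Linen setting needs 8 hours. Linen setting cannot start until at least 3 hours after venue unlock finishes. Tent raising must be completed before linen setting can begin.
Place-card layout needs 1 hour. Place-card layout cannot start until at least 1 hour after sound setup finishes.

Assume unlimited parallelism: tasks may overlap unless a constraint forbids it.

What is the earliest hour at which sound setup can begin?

Nothing blocks tent raising, so it runs from hour 0 to hour 3.
Venue unlock waits on its own release at hour 2, so it starts at hour 2 and finishes at 2 + 7 = hour 9.
Linen setting cannot start until venue unlock (finishes hour 9, plus 3-hour gap → hour 12); tent raising (finishes hour 3). The controlling bound is hour 12, so linen setting finishes at 12 + 8 = hour 20.
For floral arrangement: linen setting (finishes hour 20, plus 2-hour gap → hour 22); tent raising (finishes hour 3). Taking the maximum gives a start of hour 22, and it finishes at 22 + 4 = hour 26.
Sound setup waits on floral arrangement (finishes hour 26, plus 2-hour gap → hour 28); venue unlock (finishes hour 9). The latest of these is hour 28, which is the earliest sound setup can start.

28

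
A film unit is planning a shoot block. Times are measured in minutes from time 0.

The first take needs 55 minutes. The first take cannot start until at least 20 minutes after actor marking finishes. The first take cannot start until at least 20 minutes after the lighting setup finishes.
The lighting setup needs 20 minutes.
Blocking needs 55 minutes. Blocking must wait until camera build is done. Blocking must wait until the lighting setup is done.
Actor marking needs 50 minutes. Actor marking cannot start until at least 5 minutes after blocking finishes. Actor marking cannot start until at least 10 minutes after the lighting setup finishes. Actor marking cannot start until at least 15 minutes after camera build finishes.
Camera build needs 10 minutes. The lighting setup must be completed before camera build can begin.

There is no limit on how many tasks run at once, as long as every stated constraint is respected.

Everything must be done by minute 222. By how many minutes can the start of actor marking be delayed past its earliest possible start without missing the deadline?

7

The lighting setup can start immediately at minute 0; it finishes at minute 20.
Camera build cannot begin until the lighting setup (finishes minute 20). It runs from minute 20 to 20 + 10 = minute 30.
Blocking cannot start until camera build (finishes minute 30); the lighting setup (finishes minute 20). The controlling bound is minute 30, so blocking finishes at 30 + 55 = minute 85.
Actor marking has to wait for blocking (finishes minute 85, plus 5-minute gap → minute 90); the lighting setup (finishes minute 20, plus 10-minute gap → minute 30); camera build (finishes minute 30, plus 15-minute gap → minute 45). The latest of these is minute 90, so actor marking runs minute 90 to 90 + 50 = minute 140.

Working backward from the deadline:
Nothing follows the first take; the deadline of minute 222 is its only limit. It must start by 222 − 55 = minute 167.
Actor marking feeds into the first take (must start by minute 167, minus 20-minute gap → minute 147); so actor marking must finish by minute 147 and therefore start by minute 97.
So actor marking can start as early as minute 90 and as late as minute 97, giving 97 − 90 = 7 minutes of slack.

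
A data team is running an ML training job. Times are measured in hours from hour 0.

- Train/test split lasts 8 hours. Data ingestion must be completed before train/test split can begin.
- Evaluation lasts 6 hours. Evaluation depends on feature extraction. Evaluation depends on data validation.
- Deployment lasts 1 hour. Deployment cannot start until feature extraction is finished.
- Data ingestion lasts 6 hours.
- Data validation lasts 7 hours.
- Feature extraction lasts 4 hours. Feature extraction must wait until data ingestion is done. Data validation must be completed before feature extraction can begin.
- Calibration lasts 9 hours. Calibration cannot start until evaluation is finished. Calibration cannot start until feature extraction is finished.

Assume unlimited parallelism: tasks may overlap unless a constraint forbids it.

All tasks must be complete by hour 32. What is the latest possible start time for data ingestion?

Calibration must finish by hour 32; it takes 9 hours, so it must start by 32 − 9 = hour 23.
Evaluation must finish before calibration (must start by hour 23). With a 6-hour duration, evaluation must start by 23 − 6 = hour 17.
Nothing follows deployment; the deadline of hour 32 is its only limit. It must start by 32 − 1 = hour 31.
Feature extraction must finish in time for evaluation (must start by hour 17); calibration (must start by hour 23); deployment (must start by hour 31). The tightest is hour 17, so feature extraction must start by 17 − 4 = hour 13.
Nothing follows train/test split; the deadline of hour 32 is its only limit. It must start by 32 − 8 = hour 24.
Data ingestion must finish in time for feature extraction (must start by hour 13); train/test split (must start by hour 24). The tightest is hour 13, so data ingestion must start by 13 − 6 = hour 7.

7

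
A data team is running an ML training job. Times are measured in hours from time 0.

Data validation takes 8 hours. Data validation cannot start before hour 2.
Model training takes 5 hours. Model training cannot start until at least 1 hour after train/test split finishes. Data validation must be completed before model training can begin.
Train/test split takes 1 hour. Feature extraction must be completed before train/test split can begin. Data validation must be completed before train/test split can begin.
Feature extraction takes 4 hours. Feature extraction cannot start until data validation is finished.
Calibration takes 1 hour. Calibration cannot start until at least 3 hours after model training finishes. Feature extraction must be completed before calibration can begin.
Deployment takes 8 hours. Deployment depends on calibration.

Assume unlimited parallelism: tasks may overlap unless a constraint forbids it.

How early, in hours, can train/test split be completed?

15

Data validation waits on its own release at hour 2, so it starts at hour 2 and finishes at 2 + 8 = hour 10.
After data validation (finishes hour 10), feature extraction can start at hour 10 and finishes at hour 14.
Train/test split cannot start until feature extraction (finishes hour 14); data validation (finishes hour 10). The controlling bound is hour 14, so train/test split finishes at 14 + 1 = hour 15.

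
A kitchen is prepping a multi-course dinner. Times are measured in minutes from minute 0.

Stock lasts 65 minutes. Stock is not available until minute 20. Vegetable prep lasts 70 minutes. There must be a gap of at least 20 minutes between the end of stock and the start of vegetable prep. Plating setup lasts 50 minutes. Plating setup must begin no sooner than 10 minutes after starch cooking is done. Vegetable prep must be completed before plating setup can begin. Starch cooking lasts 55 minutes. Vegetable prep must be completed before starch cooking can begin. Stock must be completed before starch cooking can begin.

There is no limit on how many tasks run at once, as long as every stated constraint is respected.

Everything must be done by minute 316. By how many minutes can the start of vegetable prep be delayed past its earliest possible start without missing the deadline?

Stock waits on its own release at minute 20, so it starts at minute 20 and finishes at 20 + 65 = minute 85.
Vegetable prep cannot begin until stock (finishes minute 85, plus 20-minute gap → minute 105). It runs from minute 105 to 105 + 70 = minute 175.

Working backward from the deadline:
To finish by minute 316, plating setup (duration 50) must start no later than minute 266.
Starch cooking must finish before plating setup (must start by minute 266, minus 10-minute gap → minute 256). With a 55-minute duration, starch cooking must start by 256 − 55 = minute 201.
Vegetable prep has several dependents: starch cooking (must start by minute 201); plating setup (must start by minute 266). The earliest of those limits is minute 201, so vegetable prep must start by 201 − 70 = minute 131.
So vegetable prep can start as early as minute 105 and as late as minute 131, giving 131 − 105 = 26 minutes of slack.

26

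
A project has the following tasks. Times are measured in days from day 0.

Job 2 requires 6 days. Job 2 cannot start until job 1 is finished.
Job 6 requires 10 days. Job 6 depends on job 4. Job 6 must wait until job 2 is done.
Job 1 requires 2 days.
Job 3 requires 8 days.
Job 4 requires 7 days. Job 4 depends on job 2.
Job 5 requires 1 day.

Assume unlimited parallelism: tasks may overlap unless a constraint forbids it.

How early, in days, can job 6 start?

15

Job 1 has no prerequisites, so it starts at day 0 and finishes at day 2.
Job 2 cannot begin until job 1 (finishes day 2). It runs from day 2 to 2 + 6 = day 8.
Job 4 waits on job 2 (finishes day 8), so it starts at day 8 and finishes at 8 + 7 = day 15.
Job 6 waits on job 4 (finishes day 15); job 2 (finishes day 8). The latest of these is day 15, which is the earliest job 6 can start.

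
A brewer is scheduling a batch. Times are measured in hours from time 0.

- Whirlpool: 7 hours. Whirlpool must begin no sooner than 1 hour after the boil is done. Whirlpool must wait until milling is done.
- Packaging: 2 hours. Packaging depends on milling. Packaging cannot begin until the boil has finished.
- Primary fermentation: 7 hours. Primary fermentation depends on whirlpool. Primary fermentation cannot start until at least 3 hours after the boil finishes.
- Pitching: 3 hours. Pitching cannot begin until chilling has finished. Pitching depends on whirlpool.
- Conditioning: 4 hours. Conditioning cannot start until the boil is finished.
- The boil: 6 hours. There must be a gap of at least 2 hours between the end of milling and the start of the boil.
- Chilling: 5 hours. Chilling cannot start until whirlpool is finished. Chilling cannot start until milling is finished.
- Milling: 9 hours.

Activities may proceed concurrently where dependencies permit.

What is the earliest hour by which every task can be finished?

33

Milling has no prerequisites, so it starts at hour 0 and finishes at hour 9.
The boil cannot begin until milling (finishes hour 9, plus 2-hour gap → hour 11). It runs from hour 11 to 11 + 6 = hour 17.
Packaging needs all of milling (finishes hour 9); the boil (finishes hour 17). That puts its earliest start at hour 17; it finishes at 17 + 2 = hour 19.
Conditioning cannot begin until the boil (finishes hour 17). It runs from hour 17 to 17 + 4 = hour 21.
Whirlpool has to wait for the boil (finishes hour 17, plus 1-hour gap → hour 18); milling (finishes hour 9). The latest of these is hour 18, so whirlpool runs hour 18 to 18 + 7 = hour 25.
Primary fermentation needs all of whirlpool (finishes hour 25); the boil (finishes hour 17, plus 3-hour gap → hour 20). That puts its earliest start at hour 25; it finishes at 25 + 7 = hour 32.
For chilling: whirlpool (finishes hour 25); milling (finishes hour 9). Taking the maximum gives a start of hour 25, and it finishes at 25 + 5 = hour 30.
Pitching has to wait for chilling (finishes hour 30); whirlpool (finishes hour 25). The latest of these is hour 30, so pitching runs hour 30 to 30 + 3 = hour 33.
All tasks are finished once the last one completes. Finish times: Milling at 9, The boil at 17, Whirlpool at 25, Chilling at 30, Pitching at 33, Primary fermentation at 32, Conditioning at 21, Packaging at 19. The latest is hour 33.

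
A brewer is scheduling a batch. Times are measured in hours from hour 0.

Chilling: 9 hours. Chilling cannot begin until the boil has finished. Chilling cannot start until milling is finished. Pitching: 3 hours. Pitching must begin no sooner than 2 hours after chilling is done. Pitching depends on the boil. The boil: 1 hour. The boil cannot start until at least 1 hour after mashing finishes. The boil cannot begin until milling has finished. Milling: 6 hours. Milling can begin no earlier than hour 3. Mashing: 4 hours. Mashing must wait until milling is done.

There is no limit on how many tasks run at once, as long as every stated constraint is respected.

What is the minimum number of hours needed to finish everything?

29

Milling waits on its own release at hour 3, so it starts at hour 3 and finishes at 3 + 6 = hour 9.
Mashing cannot begin until milling (finishes hour 9). It runs from hour 9 to 9 + 4 = hour 13.
The boil has to wait for mashing (finishes hour 13, plus 1-hour gap → hour 14); milling (finishes hour 9). The latest of these is hour 14, so the boil runs hour 14 to 14 + 1 = hour 15.
For chilling: the boil (finishes hour 15); milling (finishes hour 9). Taking the maximum gives a start of hour 15, and it finishes at 15 + 9 = hour 24.
Pitching cannot start until chilling (finishes hour 24, plus 2-hour gap → hour 26); the boil (finishes hour 15). The controlling bound is hour 26, so pitching finishes at 26 + 3 = hour 29.
All tasks are finished once the last one completes. Finish times: Milling at 9, Mashing at 13, The boil at 15, Chilling at 24, Pitching at 29. The latest is hour 29.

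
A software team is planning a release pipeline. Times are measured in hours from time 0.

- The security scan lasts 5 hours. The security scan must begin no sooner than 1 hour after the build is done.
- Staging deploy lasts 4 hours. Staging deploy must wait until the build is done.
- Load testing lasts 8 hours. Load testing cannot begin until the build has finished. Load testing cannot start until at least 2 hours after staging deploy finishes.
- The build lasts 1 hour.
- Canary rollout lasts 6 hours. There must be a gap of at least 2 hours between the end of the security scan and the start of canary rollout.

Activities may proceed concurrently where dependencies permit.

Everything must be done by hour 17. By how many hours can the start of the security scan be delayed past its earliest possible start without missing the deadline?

The build can start immediately at hour 0; it finishes at hour 1.
The security scan waits on the build (finishes hour 1, plus 1-hour gap → hour 2), so it starts at hour 2 and finishes at 2 + 5 = hour 7.

Working backward from the deadline:
Nothing follows canary rollout; the deadline of hour 17 is its only limit. It must start by 17 − 6 = hour 11.
The security scan feeds into canary rollout (must start by hour 11, minus 2-hour gap → hour 9); so the security scan must finish by hour 9 and therefore start by hour 4.
So the security scan can start as early as hour 2 and as late as hour 4, giving 4 − 2 = 2 hours of slack.

2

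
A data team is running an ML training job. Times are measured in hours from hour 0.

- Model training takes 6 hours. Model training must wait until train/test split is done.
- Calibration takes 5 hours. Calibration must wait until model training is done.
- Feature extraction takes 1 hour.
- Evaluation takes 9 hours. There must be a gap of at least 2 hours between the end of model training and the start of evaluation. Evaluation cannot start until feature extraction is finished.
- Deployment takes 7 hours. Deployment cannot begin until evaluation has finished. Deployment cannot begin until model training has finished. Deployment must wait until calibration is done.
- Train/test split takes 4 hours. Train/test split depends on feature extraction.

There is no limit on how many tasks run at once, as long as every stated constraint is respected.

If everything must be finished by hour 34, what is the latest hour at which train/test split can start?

6

Deployment must finish by hour 34; it takes 7 hours, so it must start by 34 − 7 = hour 27.
Evaluation has to be done before deployment (must start by hour 27). That means finishing by hour 27, i.e. starting by 27 − 9 = hour 18.
Calibration must finish before deployment (must start by hour 27). With a 5-hour duration, calibration must start by 27 − 5 = hour 22.
Model training has several dependents: evaluation (must start by hour 18, minus 2-hour gap → hour 16); calibration (must start by hour 22); deployment (must start by hour 27). The earliest of those limits is hour 16, so model training must start by 16 − 6 = hour 10.
Train/test split must finish before model training (must start by hour 10). With a 4-hour duration, train/test split must start by 10 − 4 = hour 6.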